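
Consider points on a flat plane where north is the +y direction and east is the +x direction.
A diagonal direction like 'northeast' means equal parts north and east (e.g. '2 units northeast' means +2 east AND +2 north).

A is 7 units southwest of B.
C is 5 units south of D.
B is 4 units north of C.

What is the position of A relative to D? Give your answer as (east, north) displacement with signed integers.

Answer: A is at (east=-7, north=-8) relative to D.

Derivation:
Place D at the origin (east=0, north=0).
  C is 5 units south of D: delta (east=+0, north=-5); C at (east=0, north=-5).
  B is 4 units north of C: delta (east=+0, north=+4); B at (east=0, north=-1).
  A is 7 units southwest of B: delta (east=-7, north=-7); A at (east=-7, north=-8).
Therefore A relative to D: (east=-7, north=-8).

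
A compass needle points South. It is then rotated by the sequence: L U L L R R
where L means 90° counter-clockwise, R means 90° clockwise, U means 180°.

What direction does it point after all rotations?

Answer: Final heading: West

Derivation:
Start: South
  L (left (90° counter-clockwise)) -> East
  U (U-turn (180°)) -> West
  L (left (90° counter-clockwise)) -> South
  L (left (90° counter-clockwise)) -> East
  R (right (90° clockwise)) -> South
  R (right (90° clockwise)) -> West
Final: West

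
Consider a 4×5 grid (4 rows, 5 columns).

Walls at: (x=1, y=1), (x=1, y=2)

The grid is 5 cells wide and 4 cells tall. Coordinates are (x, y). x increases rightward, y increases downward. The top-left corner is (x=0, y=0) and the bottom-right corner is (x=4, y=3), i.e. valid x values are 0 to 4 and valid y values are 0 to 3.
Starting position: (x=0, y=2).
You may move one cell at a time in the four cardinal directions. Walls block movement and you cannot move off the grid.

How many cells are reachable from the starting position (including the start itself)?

Answer: Reachable cells: 18

Derivation:
BFS flood-fill from (x=0, y=2):
  Distance 0: (x=0, y=2)
  Distance 1: (x=0, y=1), (x=0, y=3)
  Distance 2: (x=0, y=0), (x=1, y=3)
  Distance 3: (x=1, y=0), (x=2, y=3)
  Distance 4: (x=2, y=0), (x=2, y=2), (x=3, y=3)
  Distance 5: (x=3, y=0), (x=2, y=1), (x=3, y=2), (x=4, y=3)
  Distance 6: (x=4, y=0), (x=3, y=1), (x=4, y=2)
  Distance 7: (x=4, y=1)
Total reachable: 18 (grid has 18 open cells total)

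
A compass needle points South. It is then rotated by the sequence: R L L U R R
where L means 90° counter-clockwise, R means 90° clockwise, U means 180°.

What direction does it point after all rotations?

Answer: Final heading: East

Derivation:
Start: South
  R (right (90° clockwise)) -> West
  L (left (90° counter-clockwise)) -> South
  L (left (90° counter-clockwise)) -> East
  U (U-turn (180°)) -> West
  R (right (90° clockwise)) -> North
  R (right (90° clockwise)) -> East
Final: East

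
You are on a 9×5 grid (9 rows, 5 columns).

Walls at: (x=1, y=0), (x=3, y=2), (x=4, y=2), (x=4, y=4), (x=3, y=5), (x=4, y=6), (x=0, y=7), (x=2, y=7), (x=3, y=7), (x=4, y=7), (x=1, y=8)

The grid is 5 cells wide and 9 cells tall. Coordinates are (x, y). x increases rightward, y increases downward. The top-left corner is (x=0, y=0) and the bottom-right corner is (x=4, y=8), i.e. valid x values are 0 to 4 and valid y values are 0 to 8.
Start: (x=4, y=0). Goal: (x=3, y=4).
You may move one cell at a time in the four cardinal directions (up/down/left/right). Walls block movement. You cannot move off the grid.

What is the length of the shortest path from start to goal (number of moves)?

Answer: Shortest path length: 7

Derivation:
BFS from (x=4, y=0) until reaching (x=3, y=4):
  Distance 0: (x=4, y=0)
  Distance 1: (x=3, y=0), (x=4, y=1)
  Distance 2: (x=2, y=0), (x=3, y=1)
  Distance 3: (x=2, y=1)
  Distance 4: (x=1, y=1), (x=2, y=2)
  Distance 5: (x=0, y=1), (x=1, y=2), (x=2, y=3)
  Distance 6: (x=0, y=0), (x=0, y=2), (x=1, y=3), (x=3, y=3), (x=2, y=4)
  Distance 7: (x=0, y=3), (x=4, y=3), (x=1, y=4), (x=3, y=4), (x=2, y=5)  <- goal reached here
One shortest path (7 moves): (x=4, y=0) -> (x=3, y=0) -> (x=2, y=0) -> (x=2, y=1) -> (x=2, y=2) -> (x=2, y=3) -> (x=3, y=3) -> (x=3, y=4)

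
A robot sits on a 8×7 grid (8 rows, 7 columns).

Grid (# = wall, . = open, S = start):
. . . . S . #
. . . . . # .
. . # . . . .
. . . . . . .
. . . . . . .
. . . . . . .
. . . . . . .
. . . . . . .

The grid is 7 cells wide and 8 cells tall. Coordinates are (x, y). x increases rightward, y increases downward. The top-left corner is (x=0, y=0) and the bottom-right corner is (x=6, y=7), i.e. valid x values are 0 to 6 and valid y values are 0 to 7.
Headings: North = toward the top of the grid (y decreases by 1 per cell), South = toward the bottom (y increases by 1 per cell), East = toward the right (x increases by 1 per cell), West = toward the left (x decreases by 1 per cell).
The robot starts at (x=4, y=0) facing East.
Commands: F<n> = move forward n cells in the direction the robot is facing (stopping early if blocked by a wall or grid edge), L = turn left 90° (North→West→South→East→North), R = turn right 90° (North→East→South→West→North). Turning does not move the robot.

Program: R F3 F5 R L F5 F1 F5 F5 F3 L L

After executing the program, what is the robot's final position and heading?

Answer: Final position: (x=4, y=7), facing North

Derivation:
Start: (x=4, y=0), facing East
  R: turn right, now facing South
  F3: move forward 3, now at (x=4, y=3)
  F5: move forward 4/5 (blocked), now at (x=4, y=7)
  R: turn right, now facing West
  L: turn left, now facing South
  F5: move forward 0/5 (blocked), now at (x=4, y=7)
  F1: move forward 0/1 (blocked), now at (x=4, y=7)
  F5: move forward 0/5 (blocked), now at (x=4, y=7)
  F5: move forward 0/5 (blocked), now at (x=4, y=7)
  F3: move forward 0/3 (blocked), now at (x=4, y=7)
  L: turn left, now facing East
  L: turn left, now facing North
Final: (x=4, y=7), facing North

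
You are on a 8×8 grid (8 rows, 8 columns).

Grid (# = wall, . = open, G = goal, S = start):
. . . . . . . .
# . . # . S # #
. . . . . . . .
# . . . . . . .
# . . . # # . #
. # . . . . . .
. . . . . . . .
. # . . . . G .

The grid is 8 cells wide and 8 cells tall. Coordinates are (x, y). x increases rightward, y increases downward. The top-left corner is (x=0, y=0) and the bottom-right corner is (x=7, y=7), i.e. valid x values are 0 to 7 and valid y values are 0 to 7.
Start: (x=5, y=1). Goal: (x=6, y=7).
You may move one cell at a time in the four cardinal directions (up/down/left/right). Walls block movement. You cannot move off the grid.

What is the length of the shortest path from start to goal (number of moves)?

Answer: Shortest path length: 7

Derivation:
BFS from (x=5, y=1) until reaching (x=6, y=7):
  Distance 0: (x=5, y=1)
  Distance 1: (x=5, y=0), (x=4, y=1), (x=5, y=2)
  Distance 2: (x=4, y=0), (x=6, y=0), (x=4, y=2), (x=6, y=2), (x=5, y=3)
  Distance 3: (x=3, y=0), (x=7, y=0), (x=3, y=2), (x=7, y=2), (x=4, y=3), (x=6, y=3)
  Distance 4: (x=2, y=0), (x=2, y=2), (x=3, y=3), (x=7, y=3), (x=6, y=4)
  Distance 5: (x=1, y=0), (x=2, y=1), (x=1, y=2), (x=2, y=3), (x=3, y=4), (x=6, y=5)
  Distance 6: (x=0, y=0), (x=1, y=1), (x=0, y=2), (x=1, y=3), (x=2, y=4), (x=3, y=5), (x=5, y=5), (x=7, y=5), (x=6, y=6)
  Distance 7: (x=1, y=4), (x=2, y=5), (x=4, y=5), (x=3, y=6), (x=5, y=6), (x=7, y=6), (x=6, y=7)  <- goal reached here
One shortest path (7 moves): (x=5, y=1) -> (x=5, y=2) -> (x=6, y=2) -> (x=6, y=3) -> (x=6, y=4) -> (x=6, y=5) -> (x=6, y=6) -> (x=6, y=7)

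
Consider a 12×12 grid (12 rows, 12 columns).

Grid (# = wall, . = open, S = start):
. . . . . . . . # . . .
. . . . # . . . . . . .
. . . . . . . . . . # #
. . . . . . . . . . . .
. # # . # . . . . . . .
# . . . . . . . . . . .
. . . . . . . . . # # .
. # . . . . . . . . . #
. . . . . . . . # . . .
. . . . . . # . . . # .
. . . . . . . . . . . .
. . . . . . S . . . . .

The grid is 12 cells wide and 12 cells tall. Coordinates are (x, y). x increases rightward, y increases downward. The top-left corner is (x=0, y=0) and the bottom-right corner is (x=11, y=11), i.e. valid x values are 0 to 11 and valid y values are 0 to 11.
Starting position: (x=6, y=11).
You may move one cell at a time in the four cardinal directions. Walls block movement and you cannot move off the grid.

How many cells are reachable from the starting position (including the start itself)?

BFS flood-fill from (x=6, y=11):
  Distance 0: (x=6, y=11)
  Distance 1: (x=6, y=10), (x=5, y=11), (x=7, y=11)
  Distance 2: (x=5, y=10), (x=7, y=10), (x=4, y=11), (x=8, y=11)
  Distance 3: (x=5, y=9), (x=7, y=9), (x=4, y=10), (x=8, y=10), (x=3, y=11), (x=9, y=11)
  Distance 4: (x=5, y=8), (x=7, y=8), (x=4, y=9), (x=8, y=9), (x=3, y=10), (x=9, y=10), (x=2, y=11), (x=10, y=11)
  Distance 5: (x=5, y=7), (x=7, y=7), (x=4, y=8), (x=6, y=8), (x=3, y=9), (x=9, y=9), (x=2, y=10), (x=10, y=10), (x=1, y=11), (x=11, y=11)
  Distance 6: (x=5, y=6), (x=7, y=6), (x=4, y=7), (x=6, y=7), (x=8, y=7), (x=3, y=8), (x=9, y=8), (x=2, y=9), (x=1, y=10), (x=11, y=10), (x=0, y=11)
  Distance 7: (x=5, y=5), (x=7, y=5), (x=4, y=6), (x=6, y=6), (x=8, y=6), (x=3, y=7), (x=9, y=7), (x=2, y=8), (x=10, y=8), (x=1, y=9), (x=11, y=9), (x=0, y=10)
  Distance 8: (x=5, y=4), (x=7, y=4), (x=4, y=5), (x=6, y=5), (x=8, y=5), (x=3, y=6), (x=2, y=7), (x=10, y=7), (x=1, y=8), (x=11, y=8), (x=0, y=9)
  Distance 9: (x=5, y=3), (x=7, y=3), (x=6, y=4), (x=8, y=4), (x=3, y=5), (x=9, y=5), (x=2, y=6), (x=0, y=8)
  Distance 10: (x=5, y=2), (x=7, y=2), (x=4, y=3), (x=6, y=3), (x=8, y=3), (x=3, y=4), (x=9, y=4), (x=2, y=5), (x=10, y=5), (x=1, y=6), (x=0, y=7)
  Distance 11: (x=5, y=1), (x=7, y=1), (x=4, y=2), (x=6, y=2), (x=8, y=2), (x=3, y=3), (x=9, y=3), (x=10, y=4), (x=1, y=5), (x=11, y=5), (x=0, y=6)
  Distance 12: (x=5, y=0), (x=7, y=0), (x=6, y=1), (x=8, y=1), (x=3, y=2), (x=9, y=2), (x=2, y=3), (x=10, y=3), (x=11, y=4), (x=11, y=6)
  Distance 13: (x=4, y=0), (x=6, y=0), (x=3, y=1), (x=9, y=1), (x=2, y=2), (x=1, y=3), (x=11, y=3)
  Distance 14: (x=3, y=0), (x=9, y=0), (x=2, y=1), (x=10, y=1), (x=1, y=2), (x=0, y=3)
  Distance 15: (x=2, y=0), (x=10, y=0), (x=1, y=1), (x=11, y=1), (x=0, y=2), (x=0, y=4)
  Distance 16: (x=1, y=0), (x=11, y=0), (x=0, y=1)
  Distance 17: (x=0, y=0)
Total reachable: 129 (grid has 129 open cells total)

Answer: Reachable cells: 129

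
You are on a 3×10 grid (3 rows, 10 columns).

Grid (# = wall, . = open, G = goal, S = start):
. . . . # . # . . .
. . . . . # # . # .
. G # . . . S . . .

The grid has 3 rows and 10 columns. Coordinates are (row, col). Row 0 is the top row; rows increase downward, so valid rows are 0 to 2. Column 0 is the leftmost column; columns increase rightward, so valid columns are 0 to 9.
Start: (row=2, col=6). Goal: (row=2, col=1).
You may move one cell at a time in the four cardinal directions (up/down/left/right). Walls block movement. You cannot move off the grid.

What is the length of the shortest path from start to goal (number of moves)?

BFS from (row=2, col=6) until reaching (row=2, col=1):
  Distance 0: (row=2, col=6)
  Distance 1: (row=2, col=5), (row=2, col=7)
  Distance 2: (row=1, col=7), (row=2, col=4), (row=2, col=8)
  Distance 3: (row=0, col=7), (row=1, col=4), (row=2, col=3), (row=2, col=9)
  Distance 4: (row=0, col=8), (row=1, col=3), (row=1, col=9)
  Distance 5: (row=0, col=3), (row=0, col=9), (row=1, col=2)
  Distance 6: (row=0, col=2), (row=1, col=1)
  Distance 7: (row=0, col=1), (row=1, col=0), (row=2, col=1)  <- goal reached here
One shortest path (7 moves): (row=2, col=6) -> (row=2, col=5) -> (row=2, col=4) -> (row=2, col=3) -> (row=1, col=3) -> (row=1, col=2) -> (row=1, col=1) -> (row=2, col=1)

Answer: Shortest path length: 7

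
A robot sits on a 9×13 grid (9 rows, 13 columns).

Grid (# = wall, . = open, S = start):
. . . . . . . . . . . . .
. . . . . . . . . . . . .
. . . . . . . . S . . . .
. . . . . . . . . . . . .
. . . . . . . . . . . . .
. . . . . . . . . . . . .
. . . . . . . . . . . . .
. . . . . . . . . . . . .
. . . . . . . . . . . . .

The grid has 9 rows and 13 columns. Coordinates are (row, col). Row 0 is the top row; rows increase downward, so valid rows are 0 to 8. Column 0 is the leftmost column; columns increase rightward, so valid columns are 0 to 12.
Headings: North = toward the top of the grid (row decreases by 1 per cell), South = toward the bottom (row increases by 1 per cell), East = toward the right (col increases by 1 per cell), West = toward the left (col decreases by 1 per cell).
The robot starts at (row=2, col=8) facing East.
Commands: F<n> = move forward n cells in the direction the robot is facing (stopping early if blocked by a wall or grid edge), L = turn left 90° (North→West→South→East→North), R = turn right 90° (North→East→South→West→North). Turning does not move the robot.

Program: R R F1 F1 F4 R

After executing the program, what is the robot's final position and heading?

Start: (row=2, col=8), facing East
  R: turn right, now facing South
  R: turn right, now facing West
  F1: move forward 1, now at (row=2, col=7)
  F1: move forward 1, now at (row=2, col=6)
  F4: move forward 4, now at (row=2, col=2)
  R: turn right, now facing North
Final: (row=2, col=2), facing North

Answer: Final position: (row=2, col=2), facing North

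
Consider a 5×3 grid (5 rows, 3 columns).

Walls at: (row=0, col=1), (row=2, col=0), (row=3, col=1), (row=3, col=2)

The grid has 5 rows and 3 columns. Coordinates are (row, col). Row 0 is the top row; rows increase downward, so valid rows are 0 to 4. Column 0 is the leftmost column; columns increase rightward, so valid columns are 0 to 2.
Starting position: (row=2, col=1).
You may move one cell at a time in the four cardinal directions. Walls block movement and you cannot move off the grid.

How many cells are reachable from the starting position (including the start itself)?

BFS flood-fill from (row=2, col=1):
  Distance 0: (row=2, col=1)
  Distance 1: (row=1, col=1), (row=2, col=2)
  Distance 2: (row=1, col=0), (row=1, col=2)
  Distance 3: (row=0, col=0), (row=0, col=2)
Total reachable: 7 (grid has 11 open cells total)

Answer: Reachable cells: 7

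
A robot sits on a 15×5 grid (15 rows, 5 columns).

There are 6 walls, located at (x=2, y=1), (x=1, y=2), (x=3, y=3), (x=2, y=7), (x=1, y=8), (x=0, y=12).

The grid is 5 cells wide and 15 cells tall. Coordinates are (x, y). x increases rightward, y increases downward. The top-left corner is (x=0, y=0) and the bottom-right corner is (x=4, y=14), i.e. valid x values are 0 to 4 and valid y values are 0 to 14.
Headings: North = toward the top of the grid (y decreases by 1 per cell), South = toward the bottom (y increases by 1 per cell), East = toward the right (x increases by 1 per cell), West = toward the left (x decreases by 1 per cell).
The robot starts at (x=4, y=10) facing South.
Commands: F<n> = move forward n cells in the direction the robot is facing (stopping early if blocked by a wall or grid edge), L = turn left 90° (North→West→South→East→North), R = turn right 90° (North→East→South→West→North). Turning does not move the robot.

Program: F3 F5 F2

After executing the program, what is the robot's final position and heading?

Start: (x=4, y=10), facing South
  F3: move forward 3, now at (x=4, y=13)
  F5: move forward 1/5 (blocked), now at (x=4, y=14)
  F2: move forward 0/2 (blocked), now at (x=4, y=14)
Final: (x=4, y=14), facing South

Answer: Final position: (x=4, y=14), facing South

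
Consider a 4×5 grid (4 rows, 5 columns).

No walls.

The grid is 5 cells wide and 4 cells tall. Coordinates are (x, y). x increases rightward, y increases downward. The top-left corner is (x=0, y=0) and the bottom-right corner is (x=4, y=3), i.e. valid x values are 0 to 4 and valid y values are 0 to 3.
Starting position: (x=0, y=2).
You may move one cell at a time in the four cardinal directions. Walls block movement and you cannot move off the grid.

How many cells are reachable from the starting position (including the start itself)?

BFS flood-fill from (x=0, y=2):
  Distance 0: (x=0, y=2)
  Distance 1: (x=0, y=1), (x=1, y=2), (x=0, y=3)
  Distance 2: (x=0, y=0), (x=1, y=1), (x=2, y=2), (x=1, y=3)
  Distance 3: (x=1, y=0), (x=2, y=1), (x=3, y=2), (x=2, y=3)
  Distance 4: (x=2, y=0), (x=3, y=1), (x=4, y=2), (x=3, y=3)
  Distance 5: (x=3, y=0), (x=4, y=1), (x=4, y=3)
  Distance 6: (x=4, y=0)
Total reachable: 20 (grid has 20 open cells total)

Answer: Reachable cells: 20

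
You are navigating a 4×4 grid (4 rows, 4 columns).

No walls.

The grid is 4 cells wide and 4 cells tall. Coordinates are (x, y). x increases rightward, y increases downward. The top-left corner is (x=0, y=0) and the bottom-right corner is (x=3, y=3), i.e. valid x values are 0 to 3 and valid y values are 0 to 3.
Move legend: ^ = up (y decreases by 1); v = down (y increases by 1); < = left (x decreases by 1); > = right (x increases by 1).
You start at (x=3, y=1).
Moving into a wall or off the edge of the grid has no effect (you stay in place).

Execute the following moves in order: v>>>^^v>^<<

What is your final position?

Answer: Final position: (x=1, y=0)

Derivation:
Start: (x=3, y=1)
  v (down): (x=3, y=1) -> (x=3, y=2)
  [×3]> (right): blocked, stay at (x=3, y=2)
  ^ (up): (x=3, y=2) -> (x=3, y=1)
  ^ (up): (x=3, y=1) -> (x=3, y=0)
  v (down): (x=3, y=0) -> (x=3, y=1)
  > (right): blocked, stay at (x=3, y=1)
  ^ (up): (x=3, y=1) -> (x=3, y=0)
  < (left): (x=3, y=0) -> (x=2, y=0)
  < (left): (x=2, y=0) -> (x=1, y=0)
Final: (x=1, y=0)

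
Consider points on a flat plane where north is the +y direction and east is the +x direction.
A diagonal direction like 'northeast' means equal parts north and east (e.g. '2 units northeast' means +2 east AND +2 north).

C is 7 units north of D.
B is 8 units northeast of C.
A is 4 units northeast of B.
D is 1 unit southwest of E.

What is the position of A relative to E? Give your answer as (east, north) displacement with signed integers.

Place E at the origin (east=0, north=0).
  D is 1 unit southwest of E: delta (east=-1, north=-1); D at (east=-1, north=-1).
  C is 7 units north of D: delta (east=+0, north=+7); C at (east=-1, north=6).
  B is 8 units northeast of C: delta (east=+8, north=+8); B at (east=7, north=14).
  A is 4 units northeast of B: delta (east=+4, north=+4); A at (east=11, north=18).
Therefore A relative to E: (east=11, north=18).

Answer: A is at (east=11, north=18) relative to E.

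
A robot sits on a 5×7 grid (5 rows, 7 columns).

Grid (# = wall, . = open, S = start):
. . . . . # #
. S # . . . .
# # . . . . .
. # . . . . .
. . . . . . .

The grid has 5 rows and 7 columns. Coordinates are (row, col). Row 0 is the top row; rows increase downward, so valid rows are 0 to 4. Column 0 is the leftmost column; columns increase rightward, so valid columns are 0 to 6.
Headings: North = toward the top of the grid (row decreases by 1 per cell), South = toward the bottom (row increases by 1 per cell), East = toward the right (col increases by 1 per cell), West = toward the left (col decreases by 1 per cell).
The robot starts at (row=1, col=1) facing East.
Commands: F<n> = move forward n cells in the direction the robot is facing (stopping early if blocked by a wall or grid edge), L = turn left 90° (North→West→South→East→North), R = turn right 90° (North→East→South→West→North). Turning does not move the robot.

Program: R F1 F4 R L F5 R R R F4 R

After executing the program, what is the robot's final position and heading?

Answer: Final position: (row=1, col=1), facing South

Derivation:
Start: (row=1, col=1), facing East
  R: turn right, now facing South
  F1: move forward 0/1 (blocked), now at (row=1, col=1)
  F4: move forward 0/4 (blocked), now at (row=1, col=1)
  R: turn right, now facing West
  L: turn left, now facing South
  F5: move forward 0/5 (blocked), now at (row=1, col=1)
  R: turn right, now facing West
  R: turn right, now facing North
  R: turn right, now facing East
  F4: move forward 0/4 (blocked), now at (row=1, col=1)
  R: turn right, now facing South
Final: (row=1, col=1), facing South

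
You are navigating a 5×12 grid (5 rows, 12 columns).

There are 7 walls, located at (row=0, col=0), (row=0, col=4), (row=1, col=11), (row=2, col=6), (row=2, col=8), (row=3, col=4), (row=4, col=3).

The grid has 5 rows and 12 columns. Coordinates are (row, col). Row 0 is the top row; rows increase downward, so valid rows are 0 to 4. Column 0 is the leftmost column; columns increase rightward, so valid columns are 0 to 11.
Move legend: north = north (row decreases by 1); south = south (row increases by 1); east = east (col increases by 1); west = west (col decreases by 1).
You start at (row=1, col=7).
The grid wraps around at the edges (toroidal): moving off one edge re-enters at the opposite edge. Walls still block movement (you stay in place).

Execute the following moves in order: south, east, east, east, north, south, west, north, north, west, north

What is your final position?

Start: (row=1, col=7)
  south (south): (row=1, col=7) -> (row=2, col=7)
  [×3]east (east): blocked, stay at (row=2, col=7)
  north (north): (row=2, col=7) -> (row=1, col=7)
  south (south): (row=1, col=7) -> (row=2, col=7)
  west (west): blocked, stay at (row=2, col=7)
  north (north): (row=2, col=7) -> (row=1, col=7)
  north (north): (row=1, col=7) -> (row=0, col=7)
  west (west): (row=0, col=7) -> (row=0, col=6)
  north (north): (row=0, col=6) -> (row=4, col=6)
Final: (row=4, col=6)

Answer: Final position: (row=4, col=6)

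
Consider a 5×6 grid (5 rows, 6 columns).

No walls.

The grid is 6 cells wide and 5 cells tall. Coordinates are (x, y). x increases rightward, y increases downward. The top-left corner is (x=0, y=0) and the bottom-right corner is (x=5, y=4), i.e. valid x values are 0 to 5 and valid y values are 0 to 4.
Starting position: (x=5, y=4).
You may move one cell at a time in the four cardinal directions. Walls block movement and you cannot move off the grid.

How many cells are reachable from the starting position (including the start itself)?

BFS flood-fill from (x=5, y=4):
  Distance 0: (x=5, y=4)
  Distance 1: (x=5, y=3), (x=4, y=4)
  Distance 2: (x=5, y=2), (x=4, y=3), (x=3, y=4)
  Distance 3: (x=5, y=1), (x=4, y=2), (x=3, y=3), (x=2, y=4)
  Distance 4: (x=5, y=0), (x=4, y=1), (x=3, y=2), (x=2, y=3), (x=1, y=4)
  Distance 5: (x=4, y=0), (x=3, y=1), (x=2, y=2), (x=1, y=3), (x=0, y=4)
  Distance 6: (x=3, y=0), (x=2, y=1), (x=1, y=2), (x=0, y=3)
  Distance 7: (x=2, y=0), (x=1, y=1), (x=0, y=2)
  Distance 8: (x=1, y=0), (x=0, y=1)
  Distance 9: (x=0, y=0)
Total reachable: 30 (grid has 30 open cells total)

Answer: Reachable cells: 30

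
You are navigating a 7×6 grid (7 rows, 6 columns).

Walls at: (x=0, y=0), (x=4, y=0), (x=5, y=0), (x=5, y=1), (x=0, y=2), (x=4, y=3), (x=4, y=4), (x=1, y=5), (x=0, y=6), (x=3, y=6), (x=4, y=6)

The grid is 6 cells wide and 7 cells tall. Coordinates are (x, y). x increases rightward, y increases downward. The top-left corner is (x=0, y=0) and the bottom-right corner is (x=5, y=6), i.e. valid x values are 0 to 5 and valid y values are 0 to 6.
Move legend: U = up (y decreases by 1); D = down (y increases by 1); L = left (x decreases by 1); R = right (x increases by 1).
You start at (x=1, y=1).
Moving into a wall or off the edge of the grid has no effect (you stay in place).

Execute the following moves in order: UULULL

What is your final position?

Answer: Final position: (x=1, y=0)

Derivation:
Start: (x=1, y=1)
  U (up): (x=1, y=1) -> (x=1, y=0)
  U (up): blocked, stay at (x=1, y=0)
  L (left): blocked, stay at (x=1, y=0)
  U (up): blocked, stay at (x=1, y=0)
  L (left): blocked, stay at (x=1, y=0)
  L (left): blocked, stay at (x=1, y=0)
Final: (x=1, y=0)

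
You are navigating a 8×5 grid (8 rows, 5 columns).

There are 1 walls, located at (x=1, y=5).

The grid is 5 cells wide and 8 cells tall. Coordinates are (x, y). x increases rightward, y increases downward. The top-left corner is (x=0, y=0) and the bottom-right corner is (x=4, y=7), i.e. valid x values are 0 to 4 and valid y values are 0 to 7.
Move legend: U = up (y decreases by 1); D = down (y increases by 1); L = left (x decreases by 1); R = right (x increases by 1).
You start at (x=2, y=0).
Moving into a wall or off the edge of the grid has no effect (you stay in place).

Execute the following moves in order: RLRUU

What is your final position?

Start: (x=2, y=0)
  R (right): (x=2, y=0) -> (x=3, y=0)
  L (left): (x=3, y=0) -> (x=2, y=0)
  R (right): (x=2, y=0) -> (x=3, y=0)
  U (up): blocked, stay at (x=3, y=0)
  U (up): blocked, stay at (x=3, y=0)
Final: (x=3, y=0)

Answer: Final position: (x=3, y=0)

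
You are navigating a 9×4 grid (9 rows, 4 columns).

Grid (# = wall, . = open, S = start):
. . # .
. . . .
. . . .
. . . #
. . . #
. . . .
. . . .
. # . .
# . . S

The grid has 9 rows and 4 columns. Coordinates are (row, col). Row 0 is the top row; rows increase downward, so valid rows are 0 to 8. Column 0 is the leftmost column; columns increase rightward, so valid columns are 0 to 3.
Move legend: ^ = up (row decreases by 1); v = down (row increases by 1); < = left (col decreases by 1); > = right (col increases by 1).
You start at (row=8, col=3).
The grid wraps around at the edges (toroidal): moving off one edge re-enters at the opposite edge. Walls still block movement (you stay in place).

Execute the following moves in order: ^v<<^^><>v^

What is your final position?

Answer: Final position: (row=7, col=2)

Derivation:
Start: (row=8, col=3)
  ^ (up): (row=8, col=3) -> (row=7, col=3)
  v (down): (row=7, col=3) -> (row=8, col=3)
  < (left): (row=8, col=3) -> (row=8, col=2)
  < (left): (row=8, col=2) -> (row=8, col=1)
  ^ (up): blocked, stay at (row=8, col=1)
  ^ (up): blocked, stay at (row=8, col=1)
  > (right): (row=8, col=1) -> (row=8, col=2)
  < (left): (row=8, col=2) -> (row=8, col=1)
  > (right): (row=8, col=1) -> (row=8, col=2)
  v (down): blocked, stay at (row=8, col=2)
  ^ (up): (row=8, col=2) -> (row=7, col=2)
Final: (row=7, col=2)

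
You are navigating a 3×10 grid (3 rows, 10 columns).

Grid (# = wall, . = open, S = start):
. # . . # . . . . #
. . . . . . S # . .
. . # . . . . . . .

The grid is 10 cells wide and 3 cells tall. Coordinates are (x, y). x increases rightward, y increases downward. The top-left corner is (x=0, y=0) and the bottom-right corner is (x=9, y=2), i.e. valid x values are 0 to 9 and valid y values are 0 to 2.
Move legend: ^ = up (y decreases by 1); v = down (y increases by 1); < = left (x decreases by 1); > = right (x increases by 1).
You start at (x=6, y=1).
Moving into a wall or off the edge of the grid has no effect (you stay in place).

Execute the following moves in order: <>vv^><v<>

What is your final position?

Start: (x=6, y=1)
  < (left): (x=6, y=1) -> (x=5, y=1)
  > (right): (x=5, y=1) -> (x=6, y=1)
  v (down): (x=6, y=1) -> (x=6, y=2)
  v (down): blocked, stay at (x=6, y=2)
  ^ (up): (x=6, y=2) -> (x=6, y=1)
  > (right): blocked, stay at (x=6, y=1)
  < (left): (x=6, y=1) -> (x=5, y=1)
  v (down): (x=5, y=1) -> (x=5, y=2)
  < (left): (x=5, y=2) -> (x=4, y=2)
  > (right): (x=4, y=2) -> (x=5, y=2)
Final: (x=5, y=2)

Answer: Final position: (x=5, y=2)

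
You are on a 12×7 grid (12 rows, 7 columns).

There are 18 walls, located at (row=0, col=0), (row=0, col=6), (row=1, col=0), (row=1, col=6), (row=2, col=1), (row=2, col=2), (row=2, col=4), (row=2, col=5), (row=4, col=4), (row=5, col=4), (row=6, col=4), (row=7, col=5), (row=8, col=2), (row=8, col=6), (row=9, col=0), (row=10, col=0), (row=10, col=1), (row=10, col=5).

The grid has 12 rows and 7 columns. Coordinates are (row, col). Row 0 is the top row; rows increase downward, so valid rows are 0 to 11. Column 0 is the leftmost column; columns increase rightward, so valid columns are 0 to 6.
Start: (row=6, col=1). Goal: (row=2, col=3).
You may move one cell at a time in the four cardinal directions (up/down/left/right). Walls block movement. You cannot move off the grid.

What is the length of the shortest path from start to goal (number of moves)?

BFS from (row=6, col=1) until reaching (row=2, col=3):
  Distance 0: (row=6, col=1)
  Distance 1: (row=5, col=1), (row=6, col=0), (row=6, col=2), (row=7, col=1)
  Distance 2: (row=4, col=1), (row=5, col=0), (row=5, col=2), (row=6, col=3), (row=7, col=0), (row=7, col=2), (row=8, col=1)
  Distance 3: (row=3, col=1), (row=4, col=0), (row=4, col=2), (row=5, col=3), (row=7, col=3), (row=8, col=0), (row=9, col=1)
  Distance 4: (row=3, col=0), (row=3, col=2), (row=4, col=3), (row=7, col=4), (row=8, col=3), (row=9, col=2)
  Distance 5: (row=2, col=0), (row=3, col=3), (row=8, col=4), (row=9, col=3), (row=10, col=2)
  Distance 6: (row=2, col=3), (row=3, col=4), (row=8, col=5), (row=9, col=4), (row=10, col=3), (row=11, col=2)  <- goal reached here
One shortest path (6 moves): (row=6, col=1) -> (row=6, col=2) -> (row=6, col=3) -> (row=5, col=3) -> (row=4, col=3) -> (row=3, col=3) -> (row=2, col=3)

Answer: Shortest path length: 6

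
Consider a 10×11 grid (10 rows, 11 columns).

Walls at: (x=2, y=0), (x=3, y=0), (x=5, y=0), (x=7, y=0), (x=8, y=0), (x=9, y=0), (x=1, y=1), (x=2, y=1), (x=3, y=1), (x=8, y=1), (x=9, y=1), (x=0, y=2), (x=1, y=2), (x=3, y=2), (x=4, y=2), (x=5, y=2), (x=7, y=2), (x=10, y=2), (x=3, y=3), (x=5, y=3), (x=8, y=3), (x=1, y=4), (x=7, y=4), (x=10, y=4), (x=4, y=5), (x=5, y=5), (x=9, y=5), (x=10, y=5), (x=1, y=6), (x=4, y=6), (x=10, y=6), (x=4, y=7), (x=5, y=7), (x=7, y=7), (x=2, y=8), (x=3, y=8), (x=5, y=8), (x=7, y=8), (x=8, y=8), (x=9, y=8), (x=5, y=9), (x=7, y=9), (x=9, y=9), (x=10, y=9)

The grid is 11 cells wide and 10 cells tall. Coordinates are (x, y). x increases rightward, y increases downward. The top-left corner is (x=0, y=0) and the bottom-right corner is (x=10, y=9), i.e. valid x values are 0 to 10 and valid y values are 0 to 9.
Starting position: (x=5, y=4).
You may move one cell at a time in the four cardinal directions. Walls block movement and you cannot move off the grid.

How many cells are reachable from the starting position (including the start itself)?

Answer: Reachable cells: 60

Derivation:
BFS flood-fill from (x=5, y=4):
  Distance 0: (x=5, y=4)
  Distance 1: (x=4, y=4), (x=6, y=4)
  Distance 2: (x=4, y=3), (x=6, y=3), (x=3, y=4), (x=6, y=5)
  Distance 3: (x=6, y=2), (x=7, y=3), (x=2, y=4), (x=3, y=5), (x=7, y=5), (x=6, y=6)
  Distance 4: (x=6, y=1), (x=2, y=3), (x=2, y=5), (x=8, y=5), (x=3, y=6), (x=5, y=6), (x=7, y=6), (x=6, y=7)
  Distance 5: (x=6, y=0), (x=5, y=1), (x=7, y=1), (x=2, y=2), (x=1, y=3), (x=8, y=4), (x=1, y=5), (x=2, y=6), (x=8, y=6), (x=3, y=7), (x=6, y=8)
  Distance 6: (x=4, y=1), (x=0, y=3), (x=9, y=4), (x=0, y=5), (x=9, y=6), (x=2, y=7), (x=8, y=7), (x=6, y=9)
  Distance 7: (x=4, y=0), (x=9, y=3), (x=0, y=4), (x=0, y=6), (x=1, y=7), (x=9, y=7)
  Distance 8: (x=9, y=2), (x=10, y=3), (x=0, y=7), (x=10, y=7), (x=1, y=8)
  Distance 9: (x=8, y=2), (x=0, y=8), (x=10, y=8), (x=1, y=9)
  Distance 10: (x=0, y=9), (x=2, y=9)
  Distance 11: (x=3, y=9)
  Distance 12: (x=4, y=9)
  Distance 13: (x=4, y=8)
Total reachable: 60 (grid has 66 open cells total)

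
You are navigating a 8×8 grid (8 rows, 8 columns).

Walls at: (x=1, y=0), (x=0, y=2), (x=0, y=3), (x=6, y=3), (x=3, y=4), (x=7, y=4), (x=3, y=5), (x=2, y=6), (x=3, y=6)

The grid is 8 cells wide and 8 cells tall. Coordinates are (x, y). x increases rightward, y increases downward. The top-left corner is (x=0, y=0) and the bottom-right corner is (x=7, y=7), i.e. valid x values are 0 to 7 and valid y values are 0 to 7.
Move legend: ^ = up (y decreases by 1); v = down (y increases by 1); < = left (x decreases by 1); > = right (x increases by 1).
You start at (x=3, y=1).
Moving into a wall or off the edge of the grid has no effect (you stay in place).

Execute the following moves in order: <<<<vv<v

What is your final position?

Start: (x=3, y=1)
  < (left): (x=3, y=1) -> (x=2, y=1)
  < (left): (x=2, y=1) -> (x=1, y=1)
  < (left): (x=1, y=1) -> (x=0, y=1)
  < (left): blocked, stay at (x=0, y=1)
  v (down): blocked, stay at (x=0, y=1)
  v (down): blocked, stay at (x=0, y=1)
  < (left): blocked, stay at (x=0, y=1)
  v (down): blocked, stay at (x=0, y=1)
Final: (x=0, y=1)

Answer: Final position: (x=0, y=1)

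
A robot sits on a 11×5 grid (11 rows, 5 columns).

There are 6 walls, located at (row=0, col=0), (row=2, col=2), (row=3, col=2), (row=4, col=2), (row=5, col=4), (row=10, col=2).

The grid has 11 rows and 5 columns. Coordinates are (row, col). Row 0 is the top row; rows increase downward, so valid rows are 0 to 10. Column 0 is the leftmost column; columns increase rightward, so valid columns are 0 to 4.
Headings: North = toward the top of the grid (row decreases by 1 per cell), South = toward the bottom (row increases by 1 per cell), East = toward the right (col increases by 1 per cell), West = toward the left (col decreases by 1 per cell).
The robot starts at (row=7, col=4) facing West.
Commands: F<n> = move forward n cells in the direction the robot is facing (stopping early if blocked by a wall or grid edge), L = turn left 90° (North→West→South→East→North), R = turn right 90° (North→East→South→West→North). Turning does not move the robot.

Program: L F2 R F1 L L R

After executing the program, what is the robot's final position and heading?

Start: (row=7, col=4), facing West
  L: turn left, now facing South
  F2: move forward 2, now at (row=9, col=4)
  R: turn right, now facing West
  F1: move forward 1, now at (row=9, col=3)
  L: turn left, now facing South
  L: turn left, now facing East
  R: turn right, now facing South
Final: (row=9, col=3), facing South

Answer: Final position: (row=9, col=3), facing South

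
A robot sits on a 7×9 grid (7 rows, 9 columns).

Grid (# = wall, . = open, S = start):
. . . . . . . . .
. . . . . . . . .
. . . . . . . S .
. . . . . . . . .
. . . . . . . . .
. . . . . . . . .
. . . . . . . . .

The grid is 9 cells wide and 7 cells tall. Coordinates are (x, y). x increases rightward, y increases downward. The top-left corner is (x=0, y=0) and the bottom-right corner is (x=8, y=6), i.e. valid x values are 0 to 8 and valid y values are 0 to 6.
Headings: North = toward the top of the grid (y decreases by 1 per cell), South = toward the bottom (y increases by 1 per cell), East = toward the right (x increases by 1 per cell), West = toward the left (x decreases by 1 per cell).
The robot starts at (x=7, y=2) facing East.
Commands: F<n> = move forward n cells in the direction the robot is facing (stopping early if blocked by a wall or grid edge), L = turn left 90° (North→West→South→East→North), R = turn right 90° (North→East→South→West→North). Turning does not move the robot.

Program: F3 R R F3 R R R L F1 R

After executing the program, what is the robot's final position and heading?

Start: (x=7, y=2), facing East
  F3: move forward 1/3 (blocked), now at (x=8, y=2)
  R: turn right, now facing South
  R: turn right, now facing West
  F3: move forward 3, now at (x=5, y=2)
  R: turn right, now facing North
  R: turn right, now facing East
  R: turn right, now facing South
  L: turn left, now facing East
  F1: move forward 1, now at (x=6, y=2)
  R: turn right, now facing South
Final: (x=6, y=2), facing South

Answer: Final position: (x=6, y=2), facing South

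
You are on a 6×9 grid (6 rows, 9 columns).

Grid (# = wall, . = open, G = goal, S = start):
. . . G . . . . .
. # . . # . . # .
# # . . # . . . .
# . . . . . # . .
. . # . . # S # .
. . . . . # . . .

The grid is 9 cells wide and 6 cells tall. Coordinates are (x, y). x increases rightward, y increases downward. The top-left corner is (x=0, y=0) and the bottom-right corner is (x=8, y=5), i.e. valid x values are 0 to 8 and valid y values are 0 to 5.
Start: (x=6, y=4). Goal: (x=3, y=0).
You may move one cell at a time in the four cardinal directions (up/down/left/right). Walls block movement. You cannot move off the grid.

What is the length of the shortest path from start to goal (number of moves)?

Answer: Shortest path length: 13

Derivation:
BFS from (x=6, y=4) until reaching (x=3, y=0):
  Distance 0: (x=6, y=4)
  Distance 1: (x=6, y=5)
  Distance 2: (x=7, y=5)
  Distance 3: (x=8, y=5)
  Distance 4: (x=8, y=4)
  Distance 5: (x=8, y=3)
  Distance 6: (x=8, y=2), (x=7, y=3)
  Distance 7: (x=8, y=1), (x=7, y=2)
  Distance 8: (x=8, y=0), (x=6, y=2)
  Distance 9: (x=7, y=0), (x=6, y=1), (x=5, y=2)
  Distance 10: (x=6, y=0), (x=5, y=1), (x=5, y=3)
  Distance 11: (x=5, y=0), (x=4, y=3)
  Distance 12: (x=4, y=0), (x=3, y=3), (x=4, y=4)
  Distance 13: (x=3, y=0), (x=3, y=2), (x=2, y=3), (x=3, y=4), (x=4, y=5)  <- goal reached here
One shortest path (13 moves): (x=6, y=4) -> (x=6, y=5) -> (x=7, y=5) -> (x=8, y=5) -> (x=8, y=4) -> (x=8, y=3) -> (x=7, y=3) -> (x=7, y=2) -> (x=6, y=2) -> (x=5, y=2) -> (x=5, y=1) -> (x=5, y=0) -> (x=4, y=0) -> (x=3, y=0)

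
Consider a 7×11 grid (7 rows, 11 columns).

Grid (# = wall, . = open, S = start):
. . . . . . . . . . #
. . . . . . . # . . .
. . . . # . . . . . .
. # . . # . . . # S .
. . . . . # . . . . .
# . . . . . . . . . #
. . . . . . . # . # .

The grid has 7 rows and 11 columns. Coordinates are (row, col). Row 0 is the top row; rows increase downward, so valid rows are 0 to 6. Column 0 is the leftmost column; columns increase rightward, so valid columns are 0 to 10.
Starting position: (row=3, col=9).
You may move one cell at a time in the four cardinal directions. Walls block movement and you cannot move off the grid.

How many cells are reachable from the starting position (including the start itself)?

Answer: Reachable cells: 65

Derivation:
BFS flood-fill from (row=3, col=9):
  Distance 0: (row=3, col=9)
  Distance 1: (row=2, col=9), (row=3, col=10), (row=4, col=9)
  Distance 2: (row=1, col=9), (row=2, col=8), (row=2, col=10), (row=4, col=8), (row=4, col=10), (row=5, col=9)
  Distance 3: (row=0, col=9), (row=1, col=8), (row=1, col=10), (row=2, col=7), (row=4, col=7), (row=5, col=8)
  Distance 4: (row=0, col=8), (row=2, col=6), (row=3, col=7), (row=4, col=6), (row=5, col=7), (row=6, col=8)
  Distance 5: (row=0, col=7), (row=1, col=6), (row=2, col=5), (row=3, col=6), (row=5, col=6)
  Distance 6: (row=0, col=6), (row=1, col=5), (row=3, col=5), (row=5, col=5), (row=6, col=6)
  Distance 7: (row=0, col=5), (row=1, col=4), (row=5, col=4), (row=6, col=5)
  Distance 8: (row=0, col=4), (row=1, col=3), (row=4, col=4), (row=5, col=3), (row=6, col=4)
  Distance 9: (row=0, col=3), (row=1, col=2), (row=2, col=3), (row=4, col=3), (row=5, col=2), (row=6, col=3)
  Distance 10: (row=0, col=2), (row=1, col=1), (row=2, col=2), (row=3, col=3), (row=4, col=2), (row=5, col=1), (row=6, col=2)
  Distance 11: (row=0, col=1), (row=1, col=0), (row=2, col=1), (row=3, col=2), (row=4, col=1), (row=6, col=1)
  Distance 12: (row=0, col=0), (row=2, col=0), (row=4, col=0), (row=6, col=0)
  Distance 13: (row=3, col=0)
Total reachable: 65 (grid has 66 open cells total)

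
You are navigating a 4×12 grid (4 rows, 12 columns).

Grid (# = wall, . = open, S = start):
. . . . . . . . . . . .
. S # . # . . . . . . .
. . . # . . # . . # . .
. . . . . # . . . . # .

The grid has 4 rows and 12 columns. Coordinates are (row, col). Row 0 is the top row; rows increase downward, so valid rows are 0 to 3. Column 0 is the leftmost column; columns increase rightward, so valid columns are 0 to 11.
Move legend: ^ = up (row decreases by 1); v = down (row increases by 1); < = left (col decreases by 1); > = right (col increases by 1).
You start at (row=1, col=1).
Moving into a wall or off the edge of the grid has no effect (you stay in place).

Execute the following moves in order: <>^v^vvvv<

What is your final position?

Start: (row=1, col=1)
  < (left): (row=1, col=1) -> (row=1, col=0)
  > (right): (row=1, col=0) -> (row=1, col=1)
  ^ (up): (row=1, col=1) -> (row=0, col=1)
  v (down): (row=0, col=1) -> (row=1, col=1)
  ^ (up): (row=1, col=1) -> (row=0, col=1)
  v (down): (row=0, col=1) -> (row=1, col=1)
  v (down): (row=1, col=1) -> (row=2, col=1)
  v (down): (row=2, col=1) -> (row=3, col=1)
  v (down): blocked, stay at (row=3, col=1)
  < (left): (row=3, col=1) -> (row=3, col=0)
Final: (row=3, col=0)

Answer: Final position: (row=3, col=0)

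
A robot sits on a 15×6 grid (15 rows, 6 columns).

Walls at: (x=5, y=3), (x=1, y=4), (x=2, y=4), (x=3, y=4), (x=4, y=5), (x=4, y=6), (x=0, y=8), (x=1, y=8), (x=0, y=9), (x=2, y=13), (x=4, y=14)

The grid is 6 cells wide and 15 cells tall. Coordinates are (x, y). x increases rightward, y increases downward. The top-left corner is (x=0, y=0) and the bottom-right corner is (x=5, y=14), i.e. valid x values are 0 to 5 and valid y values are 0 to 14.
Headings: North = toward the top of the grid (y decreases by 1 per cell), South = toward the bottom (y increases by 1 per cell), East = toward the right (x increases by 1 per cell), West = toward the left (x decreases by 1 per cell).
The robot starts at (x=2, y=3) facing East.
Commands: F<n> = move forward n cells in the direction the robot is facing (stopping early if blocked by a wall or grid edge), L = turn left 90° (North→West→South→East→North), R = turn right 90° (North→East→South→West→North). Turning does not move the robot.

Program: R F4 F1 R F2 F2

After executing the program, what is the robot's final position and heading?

Start: (x=2, y=3), facing East
  R: turn right, now facing South
  F4: move forward 0/4 (blocked), now at (x=2, y=3)
  F1: move forward 0/1 (blocked), now at (x=2, y=3)
  R: turn right, now facing West
  F2: move forward 2, now at (x=0, y=3)
  F2: move forward 0/2 (blocked), now at (x=0, y=3)
Final: (x=0, y=3), facing West

Answer: Final position: (x=0, y=3), facing West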